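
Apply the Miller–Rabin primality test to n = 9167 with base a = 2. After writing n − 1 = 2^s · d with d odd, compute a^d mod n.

n − 1 = 9166 = 2^1 · 4583, so s = 1 and d = 4583.
Repeated squaring mod 9167: 2^1 ≡ 2, 2^2 ≡ 4, 2^4 ≡ 16, 2^8 ≡ 256, 2^16 ≡ 1367, 2^32 ≡ 7788, 2^64 ≡ 4072, 2^128 ≡ 7248, 2^256 ≡ 6594, 2^512 ≡ 1755, 2^1024 ≡ 9080, 2^2048 ≡ 7569, 2^4096 ≡ 5178.
4583 = 4096 + 256 + 128 + 64 + 32 + 4 + 2 + 1, so 2^4583 ≡ 5178·6594·7248·4072·7788·16·4·2 ≡ 6625 (mod 9167).

6625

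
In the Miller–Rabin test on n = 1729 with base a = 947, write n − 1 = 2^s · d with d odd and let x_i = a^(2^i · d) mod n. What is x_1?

n − 1 = 1728 = 2^6 · 27, so s = 6 and d = 27.
x_0 = 947^27 mod 1729 = 1331.
x_1 = 1331^2 mod 1729 = 1065.

1065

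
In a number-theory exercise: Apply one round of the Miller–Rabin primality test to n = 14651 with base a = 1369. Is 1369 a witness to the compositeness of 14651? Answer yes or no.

yes

n − 1 = 14650 = 2^1 · 7325, so s = 1 and d = 7325.
x_0 = 1369^7325 mod 14651 = 1934.
x_0 ∉ {1, 14650} and s = 1, so 1369 is a Miller–Rabin witness and 14651 is composite.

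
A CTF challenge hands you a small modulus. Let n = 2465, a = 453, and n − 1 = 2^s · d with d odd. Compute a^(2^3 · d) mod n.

1886

n − 1 = 2464 = 2^5 · 77, so s = 5 and d = 77.
x_0 = 453^77 mod 2465 = 2013.
x_1 = 2013^2 mod 2465 = 2174.
x_2 = 2174^2 mod 2465 = 871.
x_3 = 871^2 mod 2465 = 1886.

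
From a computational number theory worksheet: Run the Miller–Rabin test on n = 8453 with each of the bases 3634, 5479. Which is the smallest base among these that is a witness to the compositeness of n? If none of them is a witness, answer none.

n − 1 = 8452 = 2^2 · 2113, so s = 2 and d = 2113.
Base 3634: x_0 = 3634^2113 mod 8453 = 395. x_0 is neither 1 nor 8452, so continue squaring. x_1 = 395^2 mod 8453 = 3871. Reached i = s−1 = 1 without hitting −1: 3634 is a Miller–Rabin witness and 8453 is composite.
Base 5479: x_0 = 5479^2113 mod 8453 = 5644. x_0 is neither 1 nor 8452, so continue squaring. x_1 = 5644^2 mod 8453 = 3832. Reached i = s−1 = 1 without hitting −1: 5479 is a Miller–Rabin witness and 8453 is composite.
The smallest witness among the given bases is 3634.

3634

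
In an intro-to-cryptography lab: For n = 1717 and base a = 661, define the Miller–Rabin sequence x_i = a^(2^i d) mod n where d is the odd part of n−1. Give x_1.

1092

n − 1 = 1716 = 2^2 · 429, so s = 2 and d = 429.
By repeated squaring, 661^429 ≡ 1260 (mod 1717).
x_0 = 1260.
x_1 = 1260^2 mod 1717 = 1092.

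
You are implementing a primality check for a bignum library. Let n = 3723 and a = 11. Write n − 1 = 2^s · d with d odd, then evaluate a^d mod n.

350

n − 1 = 3722 = 2^1 · 1861, so s = 1 and d = 1861.
Repeated squaring mod 3723: 11^1 ≡ 11, 11^2 ≡ 121, 11^4 ≡ 3472, 11^8 ≡ 3433, 11^16 ≡ 2194, 11^32 ≡ 3520, 11^64 ≡ 256, 11^128 ≡ 2245, 11^256 ≡ 2806, 11^512 ≡ 3214, 11^1024 ≡ 2194.
1861 = 1024 + 512 + 256 + 64 + 4 + 1, so 11^1861 ≡ 2194·3214·2806·256·3472·11 ≡ 350 (mod 3723).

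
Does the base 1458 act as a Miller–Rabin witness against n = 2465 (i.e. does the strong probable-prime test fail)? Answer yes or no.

no

n − 1 = 2464 = 2^5 · 77, so s = 5 and d = 77.
Repeated squaring mod 2465: 1458^1 ≡ 1458, 1458^2 ≡ 934, 1458^4 ≡ 2211, 1458^8 ≡ 426, 1458^16 ≡ 1531, 1458^32 ≡ 2211, 1458^64 ≡ 426.
77 = 64 + 8 + 4 + 1, so 1458^77 ≡ 426·426·2211·1458 ≡ 1288 (mod 2465).
x_0 = 1458^77 mod 2465 = 1288.
x_0 is neither 1 nor 2464, so continue squaring.
x_1 = 1288^2 mod 2465 = 2464.
x_1 ≡ −1, so 1458 is not a witness.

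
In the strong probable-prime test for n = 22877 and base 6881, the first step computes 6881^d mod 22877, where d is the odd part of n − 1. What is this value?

n − 1 = 22876 = 2^2 · 5719, so s = 2 and d = 5719.
Repeated squaring mod 22877: 6881^1 ≡ 6881, 6881^2 ≡ 15648, 6881^4 ≡ 7373, 6881^8 ≡ 5377, 6881^16 ≡ 18478, 6881^32 ≡ 20136, 6881^64 ≡ 9425, 6881^128 ≡ 22111, 6881^256 ≡ 14831, 6881^512 ≡ 19083, 6881^1024 ≡ 4803, 6881^2048 ≡ 8793, 6881^4096 ≡ 15466.
5719 = 4096 + 1024 + 512 + 64 + 16 + 4 + 2 + 1, so 6881^5719 ≡ 15466·4803·19083·9425·18478·7373·15648·6881 ≡ 1 (mod 22877).

1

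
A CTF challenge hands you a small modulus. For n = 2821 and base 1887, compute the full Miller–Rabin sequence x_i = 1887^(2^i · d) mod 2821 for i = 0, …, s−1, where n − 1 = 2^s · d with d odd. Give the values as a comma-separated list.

2696, 1520

n − 1 = 2820 = 2^2 · 705, so s = 2 and d = 705.
x_0 = 1887^705 mod 2821 = 2696.
x_1 = 2696^2 mod 2821 = 1520.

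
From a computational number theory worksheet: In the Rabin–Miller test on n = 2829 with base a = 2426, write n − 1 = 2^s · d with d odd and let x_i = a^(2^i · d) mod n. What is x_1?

1642

n − 1 = 2828 = 2^2 · 707, so s = 2 and d = 707.
x_0 = 2426^707 mod 2829 = 434.
x_1 = 434^2 mod 2829 = 1642.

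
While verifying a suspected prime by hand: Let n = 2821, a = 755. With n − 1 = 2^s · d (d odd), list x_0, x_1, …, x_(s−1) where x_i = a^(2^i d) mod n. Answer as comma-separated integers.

n − 1 = 2820 = 2^2 · 705, so s = 2 and d = 705.
x_0 = 755^705 mod 2821 = 1301.
x_1 = 1301^2 mod 2821 = 1.

1301, 1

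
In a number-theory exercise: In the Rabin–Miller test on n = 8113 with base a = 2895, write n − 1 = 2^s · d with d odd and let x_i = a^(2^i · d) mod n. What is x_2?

400

n − 1 = 8112 = 2^4 · 507, so s = 4 and d = 507.
x_0 = 2895^507 mod 8113 = 267.
x_1 = 267^2 mod 8113 = 6385.
x_2 = 6385^2 mod 8113 = 400.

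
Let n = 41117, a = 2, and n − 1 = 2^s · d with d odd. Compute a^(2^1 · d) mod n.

41116

n − 1 = 41116 = 2^2 · 10279, so s = 2 and d = 10279.
x_0 = 2^10279 mod 41117 = 4875.
x_1 = 4875^2 mod 41117 = 41116.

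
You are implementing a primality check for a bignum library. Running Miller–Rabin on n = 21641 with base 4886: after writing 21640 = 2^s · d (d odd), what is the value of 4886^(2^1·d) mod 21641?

12119

n − 1 = 21640 = 2^3 · 2705, so s = 3 and d = 2705.
Repeated squaring mod 21641: 4886^1 ≡ 4886, 4886^2 ≡ 2973, 4886^4 ≡ 9201, 4886^8 ≡ 20450, 4886^16 ≡ 11816, 4886^32 ≡ 11765, 4886^64 ≡ 21030, 4886^128 ≡ 5424, 4886^256 ≡ 9657, 4886^512 ≡ 6580, 4886^1024 ≡ 14400, 4886^2048 ≡ 17579.
2705 = 2048 + 512 + 128 + 16 + 1, so 4886^2705 ≡ 17579·6580·5424·11816·4886 ≡ 17058 (mod 21641).
x_0 = 17058.
x_1 = 17058^2 mod 21641 = 12119.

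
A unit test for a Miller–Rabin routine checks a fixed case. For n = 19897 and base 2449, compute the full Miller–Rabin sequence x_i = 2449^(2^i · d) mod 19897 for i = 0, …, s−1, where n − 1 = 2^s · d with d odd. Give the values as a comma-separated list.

6141, 7066, 6783

n − 1 = 19896 = 2^3 · 2487, so s = 3 and d = 2487.
x_0 = 2449^2487 mod 19897 = 6141.
x_1 = 6141^2 mod 19897 = 7066.
x_2 = 7066^2 mod 19897 = 6783.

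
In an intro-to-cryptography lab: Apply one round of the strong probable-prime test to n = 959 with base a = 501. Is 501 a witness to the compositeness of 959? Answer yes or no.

n − 1 = 958 = 2^1 · 479, so s = 1 and d = 479.
x_0 = 501^479 mod 959 = 114.
x_0 ∉ {1, 958} and s = 1, so 501 is a Miller–Rabin witness and 959 is composite.

yes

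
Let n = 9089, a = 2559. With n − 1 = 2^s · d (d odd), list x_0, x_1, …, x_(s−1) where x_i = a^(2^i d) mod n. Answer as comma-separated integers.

6829, 8671, 2033, 6683, 8232, 7329, 7340

n − 1 = 9088 = 2^7 · 71, so s = 7 and d = 71.
x_0 = 2559^71 mod 9089 = 6829.
x_1 = 6829^2 mod 9089 = 8671.
x_2 = 8671^2 mod 9089 = 2033.
x_3 = 2033^2 mod 9089 = 6683.
x_4 = 6683^2 mod 9089 = 8232.
x_5 = 8232^2 mod 9089 = 7329.
x_6 = 7329^2 mod 9089 = 7340.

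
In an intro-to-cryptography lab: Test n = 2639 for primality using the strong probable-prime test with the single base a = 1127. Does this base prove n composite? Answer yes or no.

n − 1 = 2638 = 2^1 · 1319, so s = 1 and d = 1319.
Repeated squaring mod 2639: 1127^1 ≡ 1127, 1127^2 ≡ 770, 1127^4 ≡ 1764, 1127^8 ≡ 315, 1127^16 ≡ 1582, 1127^32 ≡ 952, 1127^64 ≡ 1127, 1127^128 ≡ 770, 1127^256 ≡ 1764, 1127^512 ≡ 315, 1127^1024 ≡ 1582.
1319 = 1024 + 256 + 32 + 4 + 2 + 1, so 1127^1319 ≡ 1582·1764·952·1764·770·1127 ≡ 1589 (mod 2639).
x_0 = 1127^1319 mod 2639 = 1589.
x_0 ∉ {1, 2638} and s = 1, so 1127 is a Miller–Rabin witness and 2639 is composite.

yes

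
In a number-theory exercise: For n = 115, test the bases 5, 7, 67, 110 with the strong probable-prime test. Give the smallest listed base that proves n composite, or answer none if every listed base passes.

n − 1 = 114 = 2^1 · 57, so s = 1 and d = 57.
Base 5: x_0 = 5^57 mod 115 = 90. x_0 ∉ {1, 114} and s = 1, so 5 is a Miller–Rabin witness and 115 is composite.
Base 7: x_0 = 7^57 mod 115 = 112. x_0 ∉ {1, 114} and s = 1, so 7 is a Miller–Rabin witness and 115 is composite.
Base 67: x_0 = 67^57 mod 115 = 42. x_0 ∉ {1, 114} and s = 1, so 67 is a Miller–Rabin witness and 115 is composite.
Base 110: x_0 = 110^57 mod 115 = 25. x_0 ∉ {1, 114} and s = 1, so 110 is a Miller–Rabin witness and 115 is composite.
The smallest witness among the given bases is 5.

5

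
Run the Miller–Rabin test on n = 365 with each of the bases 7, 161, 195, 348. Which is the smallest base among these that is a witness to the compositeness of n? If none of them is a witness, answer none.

7

n − 1 = 364 = 2^2 · 91, so s = 2 and d = 91.
Base 7: x_0 = 7^91 mod 365 = 43. x_0 is neither 1 nor 364, so continue squaring. x_1 = 43^2 mod 365 = 24. Reached i = s−1 = 1 without hitting −1: 7 is a Miller–Rabin witness and 365 is composite.
Base 161: x_0 = 161^91 mod 365 = 106. x_0 is neither 1 nor 364, so continue squaring. x_1 = 106^2 mod 365 = 286. Reached i = s−1 = 1 without hitting −1: 161 is a Miller–Rabin witness and 365 is composite.
Base 195: x_0 = 195^91 mod 365 = 170. x_0 is neither 1 nor 364, so continue squaring. x_1 = 170^2 mod 365 = 65. Reached i = s−1 = 1 without hitting −1: 195 is a Miller–Rabin witness and 365 is composite.
Base 348: x_0 = 348^91 mod 365 = 52. x_0 is neither 1 nor 364, so continue squaring. x_1 = 52^2 mod 365 = 149. Reached i = s−1 = 1 without hitting −1: 348 is a Miller–Rabin witness and 365 is composite.
The smallest witness among the given bases is 7.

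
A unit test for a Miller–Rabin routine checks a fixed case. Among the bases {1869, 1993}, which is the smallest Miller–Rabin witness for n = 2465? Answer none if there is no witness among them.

n − 1 = 2464 = 2^5 · 77, so s = 5 and d = 77.
Base 1869: x_0 = 1869^77 mod 2465 = 2464. x_0 = 2464 ≡ −1, so 1869 is not a witness.
Base 1993: x_0 = 1993^77 mod 2465 = 2163. x_0 is neither 1 nor 2464, so continue squaring. x_1 = 2163^2 mod 2465 = 2464. x_1 ≡ −1, so 1993 is not a witness.
No listed base is a witness for 2465.

none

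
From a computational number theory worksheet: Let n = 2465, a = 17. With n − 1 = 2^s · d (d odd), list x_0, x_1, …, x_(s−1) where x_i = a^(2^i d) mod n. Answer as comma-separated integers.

n − 1 = 2464 = 2^5 · 77, so s = 5 and d = 77.
x_0 = 17^77 mod 2465 = 17.
x_1 = 17^2 mod 2465 = 289.
x_2 = 289^2 mod 2465 = 2176.
x_3 = 2176^2 mod 2465 = 2176.
x_4 = 2176^2 mod 2465 = 2176.

17, 289, 2176, 2176, 2176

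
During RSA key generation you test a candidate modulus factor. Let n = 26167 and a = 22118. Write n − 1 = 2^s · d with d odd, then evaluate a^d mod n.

n − 1 = 26166 = 2^1 · 13083, so s = 1 and d = 13083.
Repeated squaring mod 26167: 22118^1 ≡ 22118, 22118^2 ≡ 13859, 22118^4 ≡ 6101, 22118^8 ≡ 12727, 22118^16 ≡ 2799, 22118^32 ≡ 10468, 22118^64 ≡ 17795, 22118^128 ≡ 15158, 22118^256 ≡ 18704, 22118^512 ≡ 12993, 22118^1024 ≡ 14732, 22118^2048 ≡ 2726, 22118^4096 ≡ 25815, 22118^8192 ≡ 19236.
13083 = 8192 + 4096 + 512 + 256 + 16 + 8 + 2 + 1, so 22118^13083 ≡ 19236·25815·12993·18704·2799·12727·13859·22118 ≡ 19703 (mod 26167).

19703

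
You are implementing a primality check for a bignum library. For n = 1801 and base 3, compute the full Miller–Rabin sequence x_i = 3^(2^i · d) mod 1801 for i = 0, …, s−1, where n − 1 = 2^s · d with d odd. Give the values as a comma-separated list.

n − 1 = 1800 = 2^3 · 225, so s = 3 and d = 225.
x_0 = 3^225 mod 1801 = 1800.
x_1 = 1800^2 mod 1801 = 1.
x_2 = 1^2 mod 1801 = 1.

1800, 1, 1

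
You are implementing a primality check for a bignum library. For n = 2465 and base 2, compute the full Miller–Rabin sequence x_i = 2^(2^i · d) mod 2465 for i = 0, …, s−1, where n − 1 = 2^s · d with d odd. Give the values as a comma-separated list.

1902, 1449, 1886, 1, 1

n − 1 = 2464 = 2^5 · 77, so s = 5 and d = 77.
x_0 = 2^77 mod 2465 = 1902.
x_1 = 1902^2 mod 2465 = 1449.
x_2 = 1449^2 mod 2465 = 1886.
x_3 = 1886^2 mod 2465 = 1.
x_4 = 1^2 mod 2465 = 1.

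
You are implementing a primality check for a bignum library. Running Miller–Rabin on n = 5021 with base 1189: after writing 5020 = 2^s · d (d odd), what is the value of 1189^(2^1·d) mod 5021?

n − 1 = 5020 = 2^2 · 1255, so s = 2 and d = 1255.
x_0 = 1189^1255 mod 5021 = 1363.
x_1 = 1363^2 mod 5021 = 5020.

5020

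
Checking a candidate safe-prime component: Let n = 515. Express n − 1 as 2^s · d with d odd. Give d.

257

Halving: 514 → 257; 257 is odd.
So 514 = 2^1 · 257.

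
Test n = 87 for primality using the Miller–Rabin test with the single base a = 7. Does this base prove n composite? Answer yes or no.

yes

n − 1 = 86 = 2^1 · 43, so s = 1 and d = 43.
Repeated squaring mod 87: 7^1 ≡ 7, 7^2 ≡ 49, 7^4 ≡ 52, 7^8 ≡ 7, 7^16 ≡ 49, 7^32 ≡ 52.
43 = 32 + 8 + 2 + 1, so 7^43 ≡ 52·7·49·7 ≡ 7 (mod 87).
x_0 = 7^43 mod 87 = 7.
x_0 ∉ {1, 86} and s = 1, so 7 is a Miller–Rabin witness and 87 is composite.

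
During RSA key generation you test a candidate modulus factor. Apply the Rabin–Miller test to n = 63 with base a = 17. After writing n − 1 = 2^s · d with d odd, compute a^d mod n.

n − 1 = 62 = 2^1 · 31, so s = 1 and d = 31.
17^31 mod 63 = 17.

17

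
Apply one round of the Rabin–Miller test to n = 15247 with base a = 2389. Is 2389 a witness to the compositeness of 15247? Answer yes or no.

yes

n − 1 = 15246 = 2^1 · 7623, so s = 1 and d = 7623.
x_0 = 2389^7623 mod 15247 = 11106.
x_0 ∉ {1, 15246} and s = 1, so 2389 is a Miller–Rabin witness and 15247 is composite.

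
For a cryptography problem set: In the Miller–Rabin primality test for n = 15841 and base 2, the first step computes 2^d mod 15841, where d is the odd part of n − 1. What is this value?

1

n − 1 = 15840 = 2^5 · 495, so s = 5 and d = 495.
Repeated squaring mod 15841: 2^1 ≡ 2, 2^2 ≡ 4, 2^4 ≡ 16, 2^8 ≡ 256, 2^16 ≡ 2172, 2^32 ≡ 12807, 2^64 ≡ 1535, 2^128 ≡ 11757, 2^256 ≡ 14324.
495 = 256 + 128 + 64 + 32 + 8 + 4 + 2 + 1, so 2^495 ≡ 14324·11757·1535·12807·256·16·4·2 ≡ 1 (mod 15841).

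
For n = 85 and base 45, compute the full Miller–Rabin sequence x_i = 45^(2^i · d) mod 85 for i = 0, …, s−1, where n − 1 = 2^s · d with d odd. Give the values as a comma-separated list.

10, 15

n − 1 = 84 = 2^2 · 21, so s = 2 and d = 21.
x_0 = 45^21 mod 85 = 10.
x_1 = 10^2 mod 85 = 15.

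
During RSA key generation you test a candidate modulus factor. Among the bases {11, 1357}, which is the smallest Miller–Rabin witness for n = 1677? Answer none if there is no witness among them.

11

n − 1 = 1676 = 2^2 · 419, so s = 2 and d = 419.
Base 11: x_0 = 11^419 mod 1677 = 305. x_0 is neither 1 nor 1676, so continue squaring. x_1 = 305^2 mod 1677 = 790. Reached i = s−1 = 1 without hitting −1: 11 is a Miller–Rabin witness and 1677 is composite.
Base 1357: x_0 = 1357^419 mod 1677 = 697. x_0 is neither 1 nor 1676, so continue squaring. x_1 = 697^2 mod 1677 = 1156. Reached i = s−1 = 1 without hitting −1: 1357 is a Miller–Rabin witness and 1677 is composite.
The smallest witness among the given bases is 11.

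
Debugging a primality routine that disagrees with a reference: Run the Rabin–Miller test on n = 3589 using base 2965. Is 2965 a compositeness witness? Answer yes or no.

yes

n − 1 = 3588 = 2^2 · 897, so s = 2 and d = 897.
x_0 = 2965^897 mod 3589 = 637.
x_0 is neither 1 nor 3588, so continue squaring.
x_1 = 637^2 mod 3589 = 212.
Reached i = s−1 = 1 without hitting −1: 2965 is a Miller–Rabin witness and 3589 is composite.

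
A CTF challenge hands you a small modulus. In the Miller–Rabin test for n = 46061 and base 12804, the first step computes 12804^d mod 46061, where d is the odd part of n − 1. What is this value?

1

n − 1 = 46060 = 2^2 · 11515, so s = 2 and d = 11515.
12804^11515 mod 46061 = 1.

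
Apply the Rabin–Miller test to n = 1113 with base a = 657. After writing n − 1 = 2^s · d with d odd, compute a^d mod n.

n − 1 = 1112 = 2^3 · 139, so s = 3 and d = 139.
657^139 mod 1113 = 783.

783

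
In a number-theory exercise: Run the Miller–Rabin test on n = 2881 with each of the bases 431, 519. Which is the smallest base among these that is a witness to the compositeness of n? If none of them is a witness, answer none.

519

n − 1 = 2880 = 2^6 · 45, so s = 6 and d = 45.
Base 431: x_0 = 431^45 mod 2881 = 1. x_0 = 1, so 431 is not a witness.
Base 519: x_0 = 519^45 mod 2881 = 1919. x_0 is neither 1 nor 2880, so continue squaring. x_1 = 1919^2 mod 2881 = 643. x_2 = 643^2 mod 2881 = 1466. x_3 = 1466^2 mod 2881 = 2811. x_4 = 2811^2 mod 2881 = 2019. x_5 = 2019^2 mod 2881 = 2627. Reached i = s−1 = 5 without hitting −1: 519 is a Miller–Rabin witness and 2881 is composite.
The smallest witness among the given bases is 519.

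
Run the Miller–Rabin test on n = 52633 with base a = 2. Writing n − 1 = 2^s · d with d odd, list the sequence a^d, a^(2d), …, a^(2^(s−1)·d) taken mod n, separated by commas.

1, 1, 1

n − 1 = 52632 = 2^3 · 6579, so s = 3 and d = 6579.
x_0 = 2^6579 mod 52633 = 1.
x_1 = 1^2 mod 52633 = 1.
x_2 = 1^2 mod 52633 = 1.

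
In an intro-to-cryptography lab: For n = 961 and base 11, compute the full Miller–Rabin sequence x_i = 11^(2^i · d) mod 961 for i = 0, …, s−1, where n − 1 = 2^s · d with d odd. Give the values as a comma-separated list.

898, 125, 249, 497, 32, 63

n − 1 = 960 = 2^6 · 15, so s = 6 and d = 15.
x_0 = 11^15 mod 961 = 898.
x_1 = 898^2 mod 961 = 125.
x_2 = 125^2 mod 961 = 249.
x_3 = 249^2 mod 961 = 497.
x_4 = 497^2 mod 961 = 32.
x_5 = 32^2 mod 961 = 63.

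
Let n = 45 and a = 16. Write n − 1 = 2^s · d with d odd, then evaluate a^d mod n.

n − 1 = 44 = 2^2 · 11, so s = 2 and d = 11.
16^11 mod 45 = 31.

31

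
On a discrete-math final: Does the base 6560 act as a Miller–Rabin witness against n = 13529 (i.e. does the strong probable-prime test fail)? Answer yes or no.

yes

n − 1 = 13528 = 2^3 · 1691, so s = 3 and d = 1691.
x_0 = 6560^1691 mod 13529 = 9996.
x_0 is neither 1 nor 13528, so continue squaring.
x_1 = 9996^2 mod 13529 = 8351.
x_2 = 8351^2 mod 13529 = 10735.
Reached i = s−1 = 2 without hitting −1: 6560 is a Miller–Rabin witness and 13529 is composite.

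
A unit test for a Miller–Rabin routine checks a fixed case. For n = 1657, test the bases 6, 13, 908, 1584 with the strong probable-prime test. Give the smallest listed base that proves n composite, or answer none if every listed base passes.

n − 1 = 1656 = 2^3 · 207, so s = 3 and d = 207.
Base 6: x_0 = 6^207 mod 1657 = 874. x_0 is neither 1 nor 1656, so continue squaring. x_1 = 874^2 mod 1657 = 1656. x_1 ≡ −1, so 6 is not a witness.
Base 13: x_0 = 13^207 mod 1657 = 104. x_0 is neither 1 nor 1656, so continue squaring. x_1 = 104^2 mod 1657 = 874. x_2 = 874^2 mod 1657 = 1656. x_2 ≡ −1, so 13 is not a witness.
Base 908: x_0 = 908^207 mod 1657 = 1553. x_0 is neither 1 nor 1656, so continue squaring. x_1 = 1553^2 mod 1657 = 874. x_2 = 874^2 mod 1657 = 1656. x_2 ≡ −1, so 908 is not a witness.
Base 1584: x_0 = 1584^207 mod 1657 = 1418. x_0 is neither 1 nor 1656, so continue squaring. x_1 = 1418^2 mod 1657 = 783. x_2 = 783^2 mod 1657 = 1656. x_2 ≡ −1, so 1584 is not a witness.
No listed base is a witness for 1657.

none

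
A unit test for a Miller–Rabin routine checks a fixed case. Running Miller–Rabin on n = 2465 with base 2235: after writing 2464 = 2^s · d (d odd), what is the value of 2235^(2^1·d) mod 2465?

115

n − 1 = 2464 = 2^5 · 77, so s = 5 and d = 77.
Repeated squaring mod 2465: 2235^1 ≡ 2235, 2235^2 ≡ 1135, 2235^4 ≡ 1495, 2235^8 ≡ 1735, 2235^16 ≡ 460, 2235^32 ≡ 2075, 2235^64 ≡ 1735.
77 = 64 + 8 + 4 + 1, so 2235^77 ≡ 1735·1735·1495·2235 ≡ 655 (mod 2465).
x_0 = 655.
x_1 = 655^2 mod 2465 = 115.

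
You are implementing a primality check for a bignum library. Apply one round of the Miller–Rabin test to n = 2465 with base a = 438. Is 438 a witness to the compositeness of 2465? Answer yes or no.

n − 1 = 2464 = 2^5 · 77, so s = 5 and d = 77.
Repeated squaring mod 2465: 438^1 ≡ 438, 438^2 ≡ 2039, 438^4 ≡ 1531, 438^8 ≡ 2211, 438^16 ≡ 426, 438^32 ≡ 1531, 438^64 ≡ 2211.
77 = 64 + 8 + 4 + 1, so 438^77 ≡ 2211·2211·1531·438 ≡ 2308 (mod 2465).
x_0 = 438^77 mod 2465 = 2308.
x_0 is neither 1 nor 2464, so continue squaring.
x_1 = 2308^2 mod 2465 = 2464.
x_1 ≡ −1, so 438 is not a witness.

no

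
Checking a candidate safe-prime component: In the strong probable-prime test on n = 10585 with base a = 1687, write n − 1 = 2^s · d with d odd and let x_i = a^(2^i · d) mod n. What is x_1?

8469

n − 1 = 10584 = 2^3 · 1323, so s = 3 and d = 1323.
x_0 = 1687^1323 mod 10585 = 3943.
x_1 = 3943^2 mod 10585 = 8469.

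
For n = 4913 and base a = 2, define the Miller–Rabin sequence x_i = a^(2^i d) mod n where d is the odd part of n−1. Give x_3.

4591

n − 1 = 4912 = 2^4 · 307, so s = 4 and d = 307.
Repeated squaring mod 4913: 2^1 ≡ 2, 2^2 ≡ 4, 2^4 ≡ 16, 2^8 ≡ 256, 2^16 ≡ 1667, 2^32 ≡ 3044, 2^64 ≡ 18, 2^128 ≡ 324, 2^256 ≡ 1803.
307 = 256 + 32 + 16 + 2 + 1, so 2^307 ≡ 1803·3044·1667·4·2 ≡ 365 (mod 4913).
x_0 = 365.
x_1 = 365^2 mod 4913 = 574.
x_2 = 574^2 mod 4913 = 305.
x_3 = 305^2 mod 4913 = 4591.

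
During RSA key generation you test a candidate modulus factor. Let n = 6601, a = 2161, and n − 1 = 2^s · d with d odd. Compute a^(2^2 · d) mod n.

n − 1 = 6600 = 2^3 · 825, so s = 3 and d = 825.
x_0 = 2161^825 mod 6601 = 4185.
x_1 = 4185^2 mod 6601 = 1772.
x_2 = 1772^2 mod 6601 = 4509.

4509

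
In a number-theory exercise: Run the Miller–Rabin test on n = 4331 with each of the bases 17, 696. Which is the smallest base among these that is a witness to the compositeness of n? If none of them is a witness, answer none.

17

n − 1 = 4330 = 2^1 · 2165, so s = 1 and d = 2165.
Base 17: x_0 = 17^2165 mod 4331 = 3620. x_0 ∉ {1, 4330} and s = 1, so 17 is a Miller–Rabin witness and 4331 is composite.
Base 696: x_0 = 696^2165 mod 4331 = 3551. x_0 ∉ {1, 4330} and s = 1, so 696 is a Miller–Rabin witness and 4331 is composite.
The smallest witness among the given bases is 17.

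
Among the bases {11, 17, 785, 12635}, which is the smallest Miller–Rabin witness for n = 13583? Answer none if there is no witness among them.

11

n − 1 = 13582 = 2^1 · 6791, so s = 1 and d = 6791.
Base 11: x_0 = 11^6791 mod 13583 = 3488. x_0 ∉ {1, 13582} and s = 1, so 11 is a Miller–Rabin witness and 13583 is composite.
Base 17: x_0 = 17^6791 mod 13583 = 578. x_0 ∉ {1, 13582} and s = 1, so 17 is a Miller–Rabin witness and 13583 is composite.
Base 785: x_0 = 785^6791 mod 13583 = 8324. x_0 ∉ {1, 13582} and s = 1, so 785 is a Miller–Rabin witness and 13583 is composite.
Base 12635: x_0 = 12635^6791 mod 13583 = 8717. x_0 ∉ {1, 13582} and s = 1, so 12635 is a Miller–Rabin witness and 13583 is composite.
The smallest witness among the given bases is 11.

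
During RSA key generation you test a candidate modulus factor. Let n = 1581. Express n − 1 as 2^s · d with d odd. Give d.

395

Halving: 1580 → 790 → 395; 395 is odd.
So 1580 = 2^2 · 395.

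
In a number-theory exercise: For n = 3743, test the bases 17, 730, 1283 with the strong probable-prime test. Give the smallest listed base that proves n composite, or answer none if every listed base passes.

17

n − 1 = 3742 = 2^1 · 1871, so s = 1 and d = 1871.
Base 17: x_0 = 17^1871 mod 3743 = 940. x_0 ∉ {1, 3742} and s = 1, so 17 is a Miller–Rabin witness and 3743 is composite.
Base 730: x_0 = 730^1871 mod 3743 = 753. x_0 ∉ {1, 3742} and s = 1, so 730 is a Miller–Rabin witness and 3743 is composite.
Base 1283: x_0 = 1283^1871 mod 3743 = 59. x_0 ∉ {1, 3742} and s = 1, so 1283 is a Miller–Rabin witness and 3743 is composite.
The smallest witness among the given bases is 17.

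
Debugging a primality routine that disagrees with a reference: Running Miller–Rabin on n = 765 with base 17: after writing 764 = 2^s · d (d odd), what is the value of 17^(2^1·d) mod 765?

n − 1 = 764 = 2^2 · 191, so s = 2 and d = 191.
x_0 = 17^191 mod 765 = 323.
x_1 = 323^2 mod 765 = 289.

289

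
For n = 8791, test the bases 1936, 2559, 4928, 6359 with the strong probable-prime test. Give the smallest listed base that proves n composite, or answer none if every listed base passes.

1936

n − 1 = 8790 = 2^1 · 4395, so s = 1 and d = 4395.
Base 1936: x_0 = 1936^4395 mod 8791 = 7151. x_0 ∉ {1, 8790} and s = 1, so 1936 is a Miller–Rabin witness and 8791 is composite.
Base 2559: x_0 = 2559^4395 mod 8791 = 6334. x_0 ∉ {1, 8790} and s = 1, so 2559 is a Miller–Rabin witness and 8791 is composite.
Base 4928: x_0 = 4928^4395 mod 8791 = 1477. x_0 ∉ {1, 8790} and s = 1, so 4928 is a Miller–Rabin witness and 8791 is composite.
Base 6359: x_0 = 6359^4395 mod 8791 = 4106. x_0 ∉ {1, 8790} and s = 1, so 6359 is a Miller–Rabin witness and 8791 is composite.
The smallest witness among the given bases is 1936.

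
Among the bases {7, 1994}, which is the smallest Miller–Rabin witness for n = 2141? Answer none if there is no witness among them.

none

n − 1 = 2140 = 2^2 · 535, so s = 2 and d = 535.
Base 7: x_0 = 7^535 mod 2141 = 419. x_0 is neither 1 nor 2140, so continue squaring. x_1 = 419^2 mod 2141 = 2140. x_1 ≡ −1, so 7 is not a witness.
Base 1994: x_0 = 1994^535 mod 2141 = 419. x_0 is neither 1 nor 2140, so continue squaring. x_1 = 419^2 mod 2141 = 2140. x_1 ≡ −1, so 1994 is not a witness.
No listed base is a witness for 2141.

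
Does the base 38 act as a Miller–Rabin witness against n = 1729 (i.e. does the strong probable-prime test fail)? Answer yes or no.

yes

n − 1 = 1728 = 2^6 · 27, so s = 6 and d = 27.
x_0 = 38^27 mod 1729 = 1273.
x_0 is neither 1 nor 1728, so continue squaring.
x_1 = 1273^2 mod 1729 = 456.
x_2 = 456^2 mod 1729 = 456.
x_3 = 456^2 mod 1729 = 456.
x_4 = 456^2 mod 1729 = 456.
x_5 = 456^2 mod 1729 = 456.
Reached i = s−1 = 5 without hitting −1: 38 is a Miller–Rabin witness and 1729 is composite.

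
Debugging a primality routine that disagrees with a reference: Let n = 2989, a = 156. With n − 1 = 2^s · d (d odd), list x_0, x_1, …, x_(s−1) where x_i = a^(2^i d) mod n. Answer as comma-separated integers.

2864, 680

n − 1 = 2988 = 2^2 · 747, so s = 2 and d = 747.
x_0 = 156^747 mod 2989 = 2864.
x_1 = 2864^2 mod 2989 = 680.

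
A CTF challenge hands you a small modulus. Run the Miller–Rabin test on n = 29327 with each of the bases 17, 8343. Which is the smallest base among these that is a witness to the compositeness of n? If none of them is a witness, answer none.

n − 1 = 29326 = 2^1 · 14663, so s = 1 and d = 14663.
Base 17: x_0 = 17^14663 mod 29327 = 1. x_0 = 1, so 17 is not a witness.
Base 8343: x_0 = 8343^14663 mod 29327 = 1. x_0 = 1, so 8343 is not a witness.
No listed base is a witness for 29327.

none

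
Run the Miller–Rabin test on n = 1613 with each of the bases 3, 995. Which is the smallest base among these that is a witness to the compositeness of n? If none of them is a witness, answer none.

n − 1 = 1612 = 2^2 · 403, so s = 2 and d = 403.
Base 3: x_0 = 3^403 mod 1613 = 1486. x_0 is neither 1 nor 1612, so continue squaring. x_1 = 1486^2 mod 1613 = 1612. x_1 ≡ −1, so 3 is not a witness.
Base 995: x_0 = 995^403 mod 1613 = 1. x_0 = 1, so 995 is not a witness.
No listed base is a witness for 1613.

none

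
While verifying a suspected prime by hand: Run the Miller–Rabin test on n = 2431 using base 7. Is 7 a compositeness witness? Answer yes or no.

n − 1 = 2430 = 2^1 · 1215, so s = 1 and d = 1215.
x_0 = 7^1215 mod 2431 = 1110.
x_0 ∉ {1, 2430} and s = 1, so 7 is a Miller–Rabin witness and 2431 is composite.

yes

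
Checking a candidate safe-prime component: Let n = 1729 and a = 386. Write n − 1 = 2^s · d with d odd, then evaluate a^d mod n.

n − 1 = 1728 = 2^6 · 27, so s = 6 and d = 27.
By repeated squaring, 386^27 ≡ 1 (mod 1729).

1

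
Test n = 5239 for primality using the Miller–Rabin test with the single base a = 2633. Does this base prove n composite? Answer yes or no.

yes

n − 1 = 5238 = 2^1 · 2619, so s = 1 and d = 2619.
x_0 = 2633^2619 mod 5239 = 4386.
x_0 ∉ {1, 5238} and s = 1, so 2633 is a Miller–Rabin witness and 5239 is composite.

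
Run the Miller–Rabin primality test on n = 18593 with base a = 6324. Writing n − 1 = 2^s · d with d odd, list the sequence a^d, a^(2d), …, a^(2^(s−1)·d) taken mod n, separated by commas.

3020, 9830, 1079, 11475, 18592

n − 1 = 18592 = 2^5 · 581, so s = 5 and d = 581.
x_0 = 6324^581 mod 18593 = 3020.
x_1 = 3020^2 mod 18593 = 9830.
x_2 = 9830^2 mod 18593 = 1079.
x_3 = 1079^2 mod 18593 = 11475.
x_4 = 11475^2 mod 18593 = 18592.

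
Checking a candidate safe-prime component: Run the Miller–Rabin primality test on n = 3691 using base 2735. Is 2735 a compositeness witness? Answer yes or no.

no

n − 1 = 3690 = 2^1 · 1845, so s = 1 and d = 1845.
By repeated squaring, 2735^1845 ≡ 3690 (mod 3691).
x_0 = 2735^1845 mod 3691 = 3690.
x_0 = 3690 ≡ −1, so 2735 is not a witness.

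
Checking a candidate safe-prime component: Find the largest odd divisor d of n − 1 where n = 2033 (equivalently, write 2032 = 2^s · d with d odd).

Halving: 2032 → 1016 → 508 → 254 → 127; 127 is odd.
So 2032 = 2^4 · 127.

127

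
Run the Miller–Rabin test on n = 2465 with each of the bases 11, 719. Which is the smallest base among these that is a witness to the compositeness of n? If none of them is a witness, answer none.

11

n − 1 = 2464 = 2^5 · 77, so s = 5 and d = 77.
Base 11: x_0 = 11^77 mod 2465 = 1061. x_0 is neither 1 nor 2464, so continue squaring. x_1 = 1061^2 mod 2465 = 1681. x_2 = 1681^2 mod 2465 = 871. x_3 = 871^2 mod 2465 = 1886. x_4 = 1886^2 mod 2465 = 1. x_4 = 1 but x_3 ≠ ±1, a nontrivial square root of 1 — 11 is a witness and 2465 is composite.
Base 719: x_0 = 719^77 mod 2465 = 1074. x_0 is neither 1 nor 2464, so continue squaring. x_1 = 1074^2 mod 2465 = 2321. x_2 = 2321^2 mod 2465 = 1016. x_3 = 1016^2 mod 2465 = 1886. x_4 = 1886^2 mod 2465 = 1. x_4 = 1 but x_3 ≠ ±1, a nontrivial square root of 1 — 719 is a witness and 2465 is composite.
The smallest witness among the given bases is 11.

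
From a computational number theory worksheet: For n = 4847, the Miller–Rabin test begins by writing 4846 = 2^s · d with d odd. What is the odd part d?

2423

Halving: 4846 → 2423; 2423 is odd.
So 4846 = 2^1 · 2423.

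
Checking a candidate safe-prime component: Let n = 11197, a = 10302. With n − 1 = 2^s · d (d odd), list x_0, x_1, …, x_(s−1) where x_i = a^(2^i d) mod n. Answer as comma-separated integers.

11196, 1

n − 1 = 11196 = 2^2 · 2799, so s = 2 and d = 2799.
x_0 = 10302^2799 mod 11197 = 11196.
x_1 = 11196^2 mod 11197 = 1.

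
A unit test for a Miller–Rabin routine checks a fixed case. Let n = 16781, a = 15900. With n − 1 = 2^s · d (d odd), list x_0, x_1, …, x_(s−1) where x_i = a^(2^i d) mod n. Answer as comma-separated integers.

n − 1 = 16780 = 2^2 · 4195, so s = 2 and d = 4195.
x_0 = 15900^4195 mod 16781 = 16075.
x_1 = 16075^2 mod 16781 = 11787.

16075, 11787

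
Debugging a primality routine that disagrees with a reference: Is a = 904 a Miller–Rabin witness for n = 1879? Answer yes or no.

no

n − 1 = 1878 = 2^1 · 939, so s = 1 and d = 939.
Repeated squaring mod 1879: 904^1 ≡ 904, 904^2 ≡ 1730, 904^4 ≡ 1532, 904^8 ≡ 153, 904^16 ≡ 861, 904^32 ≡ 995, 904^64 ≡ 1671, 904^128 ≡ 47, 904^256 ≡ 330, 904^512 ≡ 1797.
939 = 512 + 256 + 128 + 32 + 8 + 2 + 1, so 904^939 ≡ 1797·330·47·995·153·1730·904 ≡ 1878 (mod 1879).
x_0 = 904^939 mod 1879 = 1878.
x_0 = 1878 ≡ −1, so 904 is not a witness.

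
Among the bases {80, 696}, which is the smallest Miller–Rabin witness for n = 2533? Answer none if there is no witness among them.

n − 1 = 2532 = 2^2 · 633, so s = 2 and d = 633.
Base 80: x_0 = 80^633 mod 2533 = 1688. x_0 is neither 1 nor 2532, so continue squaring. x_1 = 1688^2 mod 2533 = 2252. Reached i = s−1 = 1 without hitting −1: 80 is a Miller–Rabin witness and 2533 is composite.
Base 696: x_0 = 696^633 mod 2533 = 1648. x_0 is neither 1 nor 2532, so continue squaring. x_1 = 1648^2 mod 2533 = 528. Reached i = s−1 = 1 without hitting −1: 696 is a Miller–Rabin witness and 2533 is composite.
The smallest witness among the given bases is 80.

80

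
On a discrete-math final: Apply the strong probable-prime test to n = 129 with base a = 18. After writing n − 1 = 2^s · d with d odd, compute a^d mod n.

18

n − 1 = 128 = 2^7 · 1, so s = 7 and d = 1.
18^1 mod 129 = 18.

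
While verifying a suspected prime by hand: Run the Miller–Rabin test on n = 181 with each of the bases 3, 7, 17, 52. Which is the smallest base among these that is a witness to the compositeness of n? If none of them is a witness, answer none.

n − 1 = 180 = 2^2 · 45, so s = 2 and d = 45.
Base 3: x_0 = 3^45 mod 181 = 1. x_0 = 1, so 3 is not a witness.
Base 7: x_0 = 7^45 mod 181 = 19. x_0 is neither 1 nor 180, so continue squaring. x_1 = 19^2 mod 181 = 180. x_1 ≡ −1, so 7 is not a witness.
Base 17: x_0 = 17^45 mod 181 = 19. x_0 is neither 1 nor 180, so continue squaring. x_1 = 19^2 mod 181 = 180. x_1 ≡ −1, so 17 is not a witness.
Base 52: x_0 = 52^45 mod 181 = 180. x_0 = 180 ≡ −1, so 52 is not a witness.
No listed base is a witness for 181.

none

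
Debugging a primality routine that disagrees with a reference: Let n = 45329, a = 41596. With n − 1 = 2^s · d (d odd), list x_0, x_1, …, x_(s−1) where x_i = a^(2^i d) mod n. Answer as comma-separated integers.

n − 1 = 45328 = 2^4 · 2833, so s = 4 and d = 2833.
x_0 = 41596^2833 mod 45329 = 33520.
x_1 = 33520^2 mod 45329 = 20477.
x_2 = 20477^2 mod 45329 = 14279.
x_3 = 14279^2 mod 45329 = 45328.

33520, 20477, 14279, 45328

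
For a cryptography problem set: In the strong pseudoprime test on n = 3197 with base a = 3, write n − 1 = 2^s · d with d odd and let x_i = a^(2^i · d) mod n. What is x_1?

2580

n − 1 = 3196 = 2^2 · 799, so s = 2 and d = 799.
x_0 = 3^799 mod 3197 = 2141.
x_1 = 2141^2 mod 3197 = 2580.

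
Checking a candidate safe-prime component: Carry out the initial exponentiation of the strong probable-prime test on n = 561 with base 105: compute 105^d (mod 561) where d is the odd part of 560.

n − 1 = 560 = 2^4 · 35, so s = 4 and d = 35.
105^35 mod 561 = 384.

384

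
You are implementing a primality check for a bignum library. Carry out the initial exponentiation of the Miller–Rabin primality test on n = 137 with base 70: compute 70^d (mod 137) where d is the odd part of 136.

41

n − 1 = 136 = 2^3 · 17, so s = 3 and d = 17.
By repeated squaring, 70^17 ≡ 41 (mod 137).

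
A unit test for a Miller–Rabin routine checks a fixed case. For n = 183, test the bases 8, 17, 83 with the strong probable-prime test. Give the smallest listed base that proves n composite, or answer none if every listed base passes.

n − 1 = 182 = 2^1 · 91, so s = 1 and d = 91.
Base 8: x_0 = 8^91 mod 183 = 53. x_0 ∉ {1, 182} and s = 1, so 8 is a Miller–Rabin witness and 183 is composite.
Base 17: x_0 = 17^91 mod 183 = 44. x_0 ∉ {1, 182} and s = 1, so 17 is a Miller–Rabin witness and 183 is composite.
Base 83: x_0 = 83^91 mod 183 = 83. x_0 ∉ {1, 182} and s = 1, so 83 is a Miller–Rabin witness and 183 is composite.
The smallest witness among the given bases is 8.

8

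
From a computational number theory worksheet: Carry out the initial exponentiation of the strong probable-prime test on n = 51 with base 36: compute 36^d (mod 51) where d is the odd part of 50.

36

n − 1 = 50 = 2^1 · 25, so s = 1 and d = 25.
36^25 mod 51 = 36.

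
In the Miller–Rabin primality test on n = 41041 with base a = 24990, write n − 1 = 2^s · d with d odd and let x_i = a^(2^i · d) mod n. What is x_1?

12299

n − 1 = 41040 = 2^4 · 2565, so s = 4 and d = 2565.
x_0 = 24990^2565 mod 41041 = 18459.
x_1 = 18459^2 mod 41041 = 12299.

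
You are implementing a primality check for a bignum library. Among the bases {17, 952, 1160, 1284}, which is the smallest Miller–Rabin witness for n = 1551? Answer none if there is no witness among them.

n − 1 = 1550 = 2^1 · 775, so s = 1 and d = 775.
Base 17: x_0 = 17^775 mod 1551 = 956. x_0 ∉ {1, 1550} and s = 1, so 17 is a Miller–Rabin witness and 1551 is composite.
Base 952: x_0 = 952^775 mod 1551 = 1297. x_0 ∉ {1, 1550} and s = 1, so 952 is a Miller–Rabin witness and 1551 is composite.
Base 1160: x_0 = 1160^775 mod 1551 = 1343. x_0 ∉ {1, 1550} and s = 1, so 1160 is a Miller–Rabin witness and 1551 is composite.
Base 1284: x_0 = 1284^775 mod 1551 = 1242. x_0 ∉ {1, 1550} and s = 1, so 1284 is a Miller–Rabin witness and 1551 is composite.
The smallest witness among the given bases is 17.

17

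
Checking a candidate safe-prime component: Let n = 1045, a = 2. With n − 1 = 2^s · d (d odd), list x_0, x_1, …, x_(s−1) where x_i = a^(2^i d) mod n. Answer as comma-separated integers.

n − 1 = 1044 = 2^2 · 261, so s = 2 and d = 261.
x_0 = 2^261 mod 1045 = 607.
x_1 = 607^2 mod 1045 = 609.

607, 609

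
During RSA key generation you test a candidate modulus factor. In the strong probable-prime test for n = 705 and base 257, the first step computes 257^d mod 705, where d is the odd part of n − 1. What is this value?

113

n − 1 = 704 = 2^6 · 11, so s = 6 and d = 11.
257^11 mod 705 = 113.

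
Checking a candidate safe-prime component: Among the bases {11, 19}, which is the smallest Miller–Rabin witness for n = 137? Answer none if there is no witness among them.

none

n − 1 = 136 = 2^3 · 17, so s = 3 and d = 17.
Base 11: x_0 = 11^17 mod 137 = 100. x_0 is neither 1 nor 136, so continue squaring. x_1 = 100^2 mod 137 = 136. x_1 ≡ −1, so 11 is not a witness.
Base 19: x_0 = 19^17 mod 137 = 37. x_0 is neither 1 nor 136, so continue squaring. x_1 = 37^2 mod 137 = 136. x_1 ≡ −1, so 19 is not a witness.
No listed base is a witness for 137.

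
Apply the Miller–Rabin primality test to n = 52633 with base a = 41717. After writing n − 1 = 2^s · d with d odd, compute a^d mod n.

n − 1 = 52632 = 2^3 · 6579, so s = 3 and d = 6579.
41717^6579 mod 52633 = 15863.

15863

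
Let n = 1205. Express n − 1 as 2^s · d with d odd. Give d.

301

Halving: 1204 → 602 → 301; 301 is odd.
So 1204 = 2^2 · 301.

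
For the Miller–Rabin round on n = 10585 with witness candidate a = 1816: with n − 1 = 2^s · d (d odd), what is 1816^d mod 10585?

n − 1 = 10584 = 2^3 · 1323, so s = 3 and d = 1323.
Repeated squaring mod 10585: 1816^1 ≡ 1816, 1816^2 ≡ 5921, 1816^4 ≡ 721, 1816^8 ≡ 1176, 1816^16 ≡ 6926, 1816^32 ≡ 8841, 1816^64 ≡ 3641, 1816^128 ≡ 4461, 1816^256 ≡ 721, 1816^512 ≡ 1176, 1816^1024 ≡ 6926.
1323 = 1024 + 256 + 32 + 8 + 2 + 1, so 1816^1323 ≡ 6926·721·8841·1176·5921·1816 ≡ 6571 (mod 10585).

6571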